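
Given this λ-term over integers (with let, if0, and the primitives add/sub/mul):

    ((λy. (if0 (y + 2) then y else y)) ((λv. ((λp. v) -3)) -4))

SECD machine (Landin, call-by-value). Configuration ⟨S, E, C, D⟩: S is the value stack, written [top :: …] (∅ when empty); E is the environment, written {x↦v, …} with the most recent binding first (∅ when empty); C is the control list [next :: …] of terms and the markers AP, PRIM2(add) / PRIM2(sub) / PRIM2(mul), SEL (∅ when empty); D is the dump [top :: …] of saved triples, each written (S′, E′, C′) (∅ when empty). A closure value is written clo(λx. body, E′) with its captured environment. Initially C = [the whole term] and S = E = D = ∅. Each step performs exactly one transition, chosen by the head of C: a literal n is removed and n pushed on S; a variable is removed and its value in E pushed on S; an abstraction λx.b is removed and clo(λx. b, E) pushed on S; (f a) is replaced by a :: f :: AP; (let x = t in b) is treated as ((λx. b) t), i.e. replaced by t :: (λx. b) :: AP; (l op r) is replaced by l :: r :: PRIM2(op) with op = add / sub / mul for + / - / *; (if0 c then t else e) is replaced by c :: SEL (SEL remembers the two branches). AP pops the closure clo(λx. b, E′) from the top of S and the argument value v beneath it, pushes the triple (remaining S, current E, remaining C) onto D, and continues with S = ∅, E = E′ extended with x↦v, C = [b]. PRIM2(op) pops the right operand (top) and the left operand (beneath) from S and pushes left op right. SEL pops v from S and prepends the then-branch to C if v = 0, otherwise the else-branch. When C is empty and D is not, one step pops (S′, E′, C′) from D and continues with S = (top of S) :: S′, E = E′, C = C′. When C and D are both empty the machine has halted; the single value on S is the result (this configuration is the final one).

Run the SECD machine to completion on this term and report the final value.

Answer: -4

Derivation:
t=0: ⟨S=∅; E=∅; C=[((λy. (if0 (y + 2) then y else y)) ((λv. ((λp. v) -3)) -4))]; D=∅⟩
t=1: ⟨S=∅; E=∅; C=[((λv. ((λp. v) -3)) -4) :: (λy. (if0 (y + 2) then y else y)) :: AP]; D=∅⟩
t=2: ⟨S=∅; E=∅; C=[-4 :: (λv. ((λp. v) -3)) :: AP :: (λy. (if0 (y + 2) then y else y)) :: AP]; D=∅⟩
t=3: ⟨S=[-4]; E=∅; C=[(λv. ((λp. v) -3)) :: AP :: (λy. (if0 (y + 2) then y else y)) :: AP]; D=∅⟩
t=4: ⟨S=[clo(λv. ((λp. v) -3), ∅) :: -4]; E=∅; C=[AP :: (λy. (if0 (y + 2) then y else y)) :: AP]; D=∅⟩
t=5: ⟨S=∅; E={v↦-4}; C=[((λp. v) -3)]; D=[(∅, ∅, [(λy. (if0 (y + 2) then y else y)) :: AP])]⟩
t=6: ⟨S=∅; E={v↦-4}; C=[-3 :: (λp. v) :: AP]; D=[(∅, ∅, [(λy. (if0 (y + 2) then y else y)) :: AP])]⟩
t=7: ⟨S=[-3]; E={v↦-4}; C=[(λp. v) :: AP]; D=[(∅, ∅, [(λy. (if0 (y + 2) then y else y)) :: AP])]⟩
t=8: ⟨S=[clo(λp. v, {v↦-4}) :: -3]; E={v↦-4}; C=[AP]; D=[(∅, ∅, [(λy. (if0 (y + 2) then y else y)) :: AP])]⟩
t=9: ⟨S=∅; E={p↦-3, v↦-4}; C=[v]; D=[(∅, {v↦-4}, ∅) :: (∅, ∅, [(λy. (if0 (y + 2) then y else y)) :: AP])]⟩
t=10: ⟨S=[-4]; E={p↦-3, v↦-4}; C=∅; D=[(∅, {v↦-4}, ∅) :: (∅, ∅, [(λy. (if0 (y + 2) then y else y)) :: AP])]⟩
t=11: ⟨S=[-4]; E={v↦-4}; C=∅; D=[(∅, ∅, [(λy. (if0 (y + 2) then y else y)) :: AP])]⟩
t=12: ⟨S=[-4]; E=∅; C=[(λy. (if0 (y + 2) then y else y)) :: AP]; D=∅⟩
t=13: ⟨S=[clo(λy. (if0 (y + 2) then y else y), ∅) :: -4]; E=∅; C=[AP]; D=∅⟩
t=14: ⟨S=∅; E={y↦-4}; C=[(if0 (y + 2) then y else y)]; D=[(∅, ∅, ∅)]⟩
t=15: ⟨S=∅; E={y↦-4}; C=[(y + 2) :: SEL]; D=[(∅, ∅, ∅)]⟩
t=16: ⟨S=∅; E={y↦-4}; C=[y :: 2 :: PRIM2(add) :: SEL]; D=[(∅, ∅, ∅)]⟩
t=17: ⟨S=[-4]; E={y↦-4}; C=[2 :: PRIM2(add) :: SEL]; D=[(∅, ∅, ∅)]⟩
t=18: ⟨S=[2 :: -4]; E={y↦-4}; C=[PRIM2(add) :: SEL]; D=[(∅, ∅, ∅)]⟩
t=19: ⟨S=[-2]; E={y↦-4}; C=[SEL]; D=[(∅, ∅, ∅)]⟩
t=20: ⟨S=∅; E={y↦-4}; C=[y]; D=[(∅, ∅, ∅)]⟩
t=21: ⟨S=[-4]; E={y↦-4}; C=∅; D=[(∅, ∅, ∅)]⟩
t=22: ⟨S=[-4]; E=∅; C=∅; D=∅⟩
→ final value -4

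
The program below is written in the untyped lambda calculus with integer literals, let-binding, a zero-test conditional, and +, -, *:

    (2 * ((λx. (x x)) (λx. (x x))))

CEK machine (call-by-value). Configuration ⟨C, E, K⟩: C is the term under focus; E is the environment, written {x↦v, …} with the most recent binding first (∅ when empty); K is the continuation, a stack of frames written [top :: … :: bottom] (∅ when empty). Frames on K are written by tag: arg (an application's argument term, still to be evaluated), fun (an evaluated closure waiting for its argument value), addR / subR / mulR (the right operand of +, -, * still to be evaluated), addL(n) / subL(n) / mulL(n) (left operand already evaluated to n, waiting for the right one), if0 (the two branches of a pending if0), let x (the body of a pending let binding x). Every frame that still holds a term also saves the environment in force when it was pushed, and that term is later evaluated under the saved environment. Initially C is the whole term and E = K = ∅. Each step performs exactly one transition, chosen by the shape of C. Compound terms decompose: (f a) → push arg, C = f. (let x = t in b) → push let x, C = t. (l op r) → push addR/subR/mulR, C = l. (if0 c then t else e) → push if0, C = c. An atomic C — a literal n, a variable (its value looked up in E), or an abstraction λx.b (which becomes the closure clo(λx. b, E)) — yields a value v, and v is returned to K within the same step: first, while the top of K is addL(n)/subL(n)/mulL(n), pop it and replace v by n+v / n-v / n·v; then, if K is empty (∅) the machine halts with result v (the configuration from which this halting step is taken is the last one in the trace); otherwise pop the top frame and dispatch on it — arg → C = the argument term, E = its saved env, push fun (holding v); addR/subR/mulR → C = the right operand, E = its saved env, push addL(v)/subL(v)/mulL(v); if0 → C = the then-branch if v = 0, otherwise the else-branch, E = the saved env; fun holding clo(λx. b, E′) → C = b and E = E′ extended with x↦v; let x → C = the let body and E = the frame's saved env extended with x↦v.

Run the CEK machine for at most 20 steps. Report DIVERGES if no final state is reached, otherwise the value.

0. ⟨C=(2 * ((λx. (x x)) (λx. (x x)))); E=∅; K=∅⟩
1. ⟨C=2; E=∅; K=[mulR]⟩
2. ⟨C=((λx. (x x)) (λx. (x x))); E=∅; K=[mulL(2)]⟩
3. ⟨C=(λx. (x x)); E=∅; K=[arg :: mulL(2)]⟩
4. ⟨C=(λx. (x x)); E=∅; K=[fun :: mulL(2)]⟩
5. ⟨C=(x x); E={x↦clo(λx. (x x), ∅)}; K=[mulL(2)]⟩
6. ⟨C=x; E={x↦clo(λx. (x x), ∅)}; K=[arg :: mulL(2)]⟩
7. ⟨C=x; E={x↦clo(λx. (x x), ∅)}; K=[fun :: mulL(2)]⟩
… configuration repeats with period 3 (steps 5–7 recur indefinitely) …

Answer: DIVERGES (no final state within 20 steps)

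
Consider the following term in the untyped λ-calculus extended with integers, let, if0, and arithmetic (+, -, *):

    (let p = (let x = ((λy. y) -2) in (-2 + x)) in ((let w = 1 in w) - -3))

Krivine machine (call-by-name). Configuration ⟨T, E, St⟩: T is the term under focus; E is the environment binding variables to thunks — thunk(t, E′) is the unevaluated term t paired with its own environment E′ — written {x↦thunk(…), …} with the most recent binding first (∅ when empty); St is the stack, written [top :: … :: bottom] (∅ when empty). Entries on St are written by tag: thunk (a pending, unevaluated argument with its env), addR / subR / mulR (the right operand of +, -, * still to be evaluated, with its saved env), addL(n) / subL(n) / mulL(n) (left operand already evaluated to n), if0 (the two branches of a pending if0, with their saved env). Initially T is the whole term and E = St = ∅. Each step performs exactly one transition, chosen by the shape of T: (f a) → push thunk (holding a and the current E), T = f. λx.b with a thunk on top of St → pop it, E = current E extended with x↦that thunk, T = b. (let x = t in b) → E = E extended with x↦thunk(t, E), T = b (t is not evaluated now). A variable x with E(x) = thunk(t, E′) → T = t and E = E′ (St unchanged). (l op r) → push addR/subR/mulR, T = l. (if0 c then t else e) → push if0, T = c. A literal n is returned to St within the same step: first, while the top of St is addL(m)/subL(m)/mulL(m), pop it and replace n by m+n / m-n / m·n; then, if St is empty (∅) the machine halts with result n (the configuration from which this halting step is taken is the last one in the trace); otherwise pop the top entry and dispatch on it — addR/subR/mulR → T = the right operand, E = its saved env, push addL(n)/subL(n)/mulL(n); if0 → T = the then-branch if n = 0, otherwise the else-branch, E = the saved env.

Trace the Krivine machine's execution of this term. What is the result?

step 0: [T=(let p = (let x = ((λy. y) -2) in (-2 + x)) in ((let w = 1 in w) - -3)) | E=∅ | St=∅]
step 1: [T=((let w = 1 in w) - -3) | E={p↦thunk((let x = ((λy. y) -2) in (-2 + x)), ∅)} | St=∅]
step 2: [T=(let w = 1 in w) | E={p↦thunk((let x = ((λy. y) -2) in (-2 + x)), ∅)} | St=[subR]]
step 3: [T=w | E={w↦thunk(1, {p↦thunk((let x = ((λy. y) -2) in (-2 + x)), ∅)}), p↦thunk((let x = ((λy. y) -2) in (-2 + x)), ∅)} | St=[subR]]
step 4: [T=1 | E={p↦thunk((let x = ((λy. y) -2) in (-2 + x)), ∅)} | St=[subR]]
step 5: [T=-3 | E={p↦thunk((let x = ((λy. y) -2) in (-2 + x)), ∅)} | St=[subL(1)]]
→ final value 4

Answer: 4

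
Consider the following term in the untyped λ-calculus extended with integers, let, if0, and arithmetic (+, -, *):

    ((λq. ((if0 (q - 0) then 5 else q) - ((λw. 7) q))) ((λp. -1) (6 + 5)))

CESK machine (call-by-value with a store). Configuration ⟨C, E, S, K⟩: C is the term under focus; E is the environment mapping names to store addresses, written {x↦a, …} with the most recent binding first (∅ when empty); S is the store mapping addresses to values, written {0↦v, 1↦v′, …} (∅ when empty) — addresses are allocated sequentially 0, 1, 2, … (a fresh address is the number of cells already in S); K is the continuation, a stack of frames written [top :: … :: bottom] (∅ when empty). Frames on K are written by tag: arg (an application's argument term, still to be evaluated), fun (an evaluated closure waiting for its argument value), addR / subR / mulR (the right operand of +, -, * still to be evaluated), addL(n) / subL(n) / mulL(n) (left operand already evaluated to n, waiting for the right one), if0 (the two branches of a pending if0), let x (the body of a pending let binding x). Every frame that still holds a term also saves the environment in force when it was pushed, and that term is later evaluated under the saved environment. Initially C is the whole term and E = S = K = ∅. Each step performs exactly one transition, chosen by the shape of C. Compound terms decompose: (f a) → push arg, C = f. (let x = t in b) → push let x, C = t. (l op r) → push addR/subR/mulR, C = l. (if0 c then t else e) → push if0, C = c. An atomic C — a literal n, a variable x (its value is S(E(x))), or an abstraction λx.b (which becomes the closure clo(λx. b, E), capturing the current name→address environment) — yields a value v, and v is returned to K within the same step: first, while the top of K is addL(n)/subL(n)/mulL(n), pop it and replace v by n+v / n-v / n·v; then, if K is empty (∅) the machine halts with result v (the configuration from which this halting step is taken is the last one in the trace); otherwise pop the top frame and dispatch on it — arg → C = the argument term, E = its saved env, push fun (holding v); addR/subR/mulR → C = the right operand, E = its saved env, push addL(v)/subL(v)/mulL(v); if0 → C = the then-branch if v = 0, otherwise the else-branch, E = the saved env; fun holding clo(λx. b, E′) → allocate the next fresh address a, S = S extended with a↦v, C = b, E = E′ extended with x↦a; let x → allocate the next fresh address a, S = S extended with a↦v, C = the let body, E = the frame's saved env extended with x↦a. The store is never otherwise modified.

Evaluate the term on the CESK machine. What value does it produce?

Answer: -8

Derivation:
t=0: <C=((λq. ((if0 (q - 0) then 5 else q) - ((λw. 7) q))) ((λp. -1) (6 + 5))), E=∅, S=∅, K=∅>
t=1: <C=(λq. ((if0 (q - 0) then 5 else q) - ((λw. 7) q))), E=∅, S=∅, K=[arg]>
t=2: <C=((λp. -1) (6 + 5)), E=∅, S=∅, K=[fun]>
t=3: <C=(λp. -1), E=∅, S=∅, K=[arg :: fun]>
t=4: <C=(6 + 5), E=∅, S=∅, K=[fun :: fun]>
t=5: <C=6, E=∅, S=∅, K=[addR :: fun :: fun]>
t=6: <C=5, E=∅, S=∅, K=[addL(6) :: fun :: fun]>
t=7: <C=-1, E={p↦0}, S={0↦11}, K=[fun]>
t=8: <C=((if0 (q - 0) then 5 else q) - ((λw. 7) q)), E={q↦1}, S={0↦11, 1↦-1}, K=∅>
t=9: <C=(if0 (q - 0) then 5 else q), E={q↦1}, S={0↦11, 1↦-1}, K=[subR]>
t=10: <C=(q - 0), E={q↦1}, S={0↦11, 1↦-1}, K=[if0 :: subR]>
t=11: <C=q, E={q↦1}, S={0↦11, 1↦-1}, K=[subR :: if0 :: subR]>
t=12: <C=0, E={q↦1}, S={0↦11, 1↦-1}, K=[subL(-1) :: if0 :: subR]>
t=13: <C=q, E={q↦1}, S={0↦11, 1↦-1}, K=[subR]>
t=14: <C=((λw. 7) q), E={q↦1}, S={0↦11, 1↦-1}, K=[subL(-1)]>
t=15: <C=(λw. 7), E={q↦1}, S={0↦11, 1↦-1}, K=[arg :: subL(-1)]>
t=16: <C=q, E={q↦1}, S={0↦11, 1↦-1}, K=[fun :: subL(-1)]>
t=17: <C=7, E={w↦2, q↦1}, S={0↦11, 1↦-1, 2↦-1}, K=[subL(-1)]>
→ final value -8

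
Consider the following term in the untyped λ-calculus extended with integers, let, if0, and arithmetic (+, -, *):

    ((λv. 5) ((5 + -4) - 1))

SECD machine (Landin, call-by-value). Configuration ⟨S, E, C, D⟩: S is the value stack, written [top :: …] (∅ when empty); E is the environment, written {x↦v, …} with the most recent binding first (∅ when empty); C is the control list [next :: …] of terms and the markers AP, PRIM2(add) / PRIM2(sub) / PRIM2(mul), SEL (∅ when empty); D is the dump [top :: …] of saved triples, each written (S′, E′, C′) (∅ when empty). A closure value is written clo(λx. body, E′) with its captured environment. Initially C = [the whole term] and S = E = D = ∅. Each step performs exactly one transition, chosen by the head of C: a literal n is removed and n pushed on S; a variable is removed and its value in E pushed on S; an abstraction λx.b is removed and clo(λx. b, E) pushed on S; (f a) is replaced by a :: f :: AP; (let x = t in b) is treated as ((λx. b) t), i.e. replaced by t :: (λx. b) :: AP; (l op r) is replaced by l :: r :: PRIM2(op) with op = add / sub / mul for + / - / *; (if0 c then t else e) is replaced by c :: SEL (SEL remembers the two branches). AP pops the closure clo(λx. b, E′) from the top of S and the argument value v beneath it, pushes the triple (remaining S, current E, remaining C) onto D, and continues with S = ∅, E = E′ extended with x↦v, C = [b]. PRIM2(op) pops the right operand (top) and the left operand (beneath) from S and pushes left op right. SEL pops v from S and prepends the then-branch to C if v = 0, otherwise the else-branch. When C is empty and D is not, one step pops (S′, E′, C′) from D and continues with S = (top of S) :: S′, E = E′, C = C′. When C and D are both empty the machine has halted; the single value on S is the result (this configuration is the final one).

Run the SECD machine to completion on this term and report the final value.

Answer: 5

Execution trace:
step 0: ⟨S=∅; E=∅; C=[((λv. 5) ((5 + -4) - 1))]; D=∅⟩
step 1: ⟨S=∅; E=∅; C=[((5 + -4) - 1) :: (λv. 5) :: AP]; D=∅⟩
step 2: ⟨S=∅; E=∅; C=[(5 + -4) :: 1 :: PRIM2(sub) :: (λv. 5) :: AP]; D=∅⟩
step 3: ⟨S=∅; E=∅; C=[5 :: -4 :: PRIM2(add) :: 1 :: PRIM2(sub) :: (λv. 5) :: AP]; D=∅⟩
step 4: ⟨S=[5]; E=∅; C=[-4 :: PRIM2(add) :: 1 :: PRIM2(sub) :: (λv. 5) :: AP]; D=∅⟩
step 5: ⟨S=[-4 :: 5]; E=∅; C=[PRIM2(add) :: 1 :: PRIM2(sub) :: (λv. 5) :: AP]; D=∅⟩
step 6: ⟨S=[1]; E=∅; C=[1 :: PRIM2(sub) :: (λv. 5) :: AP]; D=∅⟩
step 7: ⟨S=[1 :: 1]; E=∅; C=[PRIM2(sub) :: (λv. 5) :: AP]; D=∅⟩
step 8: ⟨S=[0]; E=∅; C=[(λv. 5) :: AP]; D=∅⟩
step 9: ⟨S=[clo(λv. 5, ∅) :: 0]; E=∅; C=[AP]; D=∅⟩
step 10: ⟨S=∅; E={v↦0}; C=[5]; D=[(∅, ∅, ∅)]⟩
step 11: ⟨S=[5]; E={v↦0}; C=∅; D=[(∅, ∅, ∅)]⟩
step 12: ⟨S=[5]; E=∅; C=∅; D=∅⟩
→ final value 5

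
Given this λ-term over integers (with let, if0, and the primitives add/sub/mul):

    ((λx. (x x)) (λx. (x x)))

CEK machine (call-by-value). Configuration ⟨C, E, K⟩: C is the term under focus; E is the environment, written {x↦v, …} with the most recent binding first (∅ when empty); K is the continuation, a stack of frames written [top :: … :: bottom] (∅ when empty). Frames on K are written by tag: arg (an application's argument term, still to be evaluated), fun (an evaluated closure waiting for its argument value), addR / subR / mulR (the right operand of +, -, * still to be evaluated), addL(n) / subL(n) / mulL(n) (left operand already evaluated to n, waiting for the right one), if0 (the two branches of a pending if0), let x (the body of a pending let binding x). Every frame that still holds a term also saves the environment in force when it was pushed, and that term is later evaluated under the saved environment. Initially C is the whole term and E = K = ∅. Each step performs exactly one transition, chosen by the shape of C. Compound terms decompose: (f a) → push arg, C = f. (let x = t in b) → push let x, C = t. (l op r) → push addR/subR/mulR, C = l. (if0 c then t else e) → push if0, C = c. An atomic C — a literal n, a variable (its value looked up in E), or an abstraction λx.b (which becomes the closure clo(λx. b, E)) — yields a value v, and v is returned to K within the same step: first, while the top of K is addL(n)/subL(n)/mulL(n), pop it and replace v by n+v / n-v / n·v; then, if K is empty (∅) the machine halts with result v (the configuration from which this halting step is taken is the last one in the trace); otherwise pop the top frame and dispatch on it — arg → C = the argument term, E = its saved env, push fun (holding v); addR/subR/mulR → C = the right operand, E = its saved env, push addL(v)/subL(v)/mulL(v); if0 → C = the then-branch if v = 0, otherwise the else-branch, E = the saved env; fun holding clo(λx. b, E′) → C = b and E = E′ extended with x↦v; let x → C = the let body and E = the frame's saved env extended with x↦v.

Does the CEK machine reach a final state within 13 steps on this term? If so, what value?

step 0: [C=((λx. (x x)) (λx. (x x))) | E=∅ | K=∅]
step 1: [C=(λx. (x x)) | E=∅ | K=[arg]]
step 2: [C=(λx. (x x)) | E=∅ | K=[fun]]
step 3: [C=(x x) | E={x↦clo(λx. (x x), ∅)} | K=∅]
step 4: [C=x | E={x↦clo(λx. (x x), ∅)} | K=[arg]]
step 5: [C=x | E={x↦clo(λx. (x x), ∅)} | K=[fun]]
… configuration repeats with period 3 (steps 3–5 recur indefinitely) …

Answer: DIVERGES (no final state within 13 steps)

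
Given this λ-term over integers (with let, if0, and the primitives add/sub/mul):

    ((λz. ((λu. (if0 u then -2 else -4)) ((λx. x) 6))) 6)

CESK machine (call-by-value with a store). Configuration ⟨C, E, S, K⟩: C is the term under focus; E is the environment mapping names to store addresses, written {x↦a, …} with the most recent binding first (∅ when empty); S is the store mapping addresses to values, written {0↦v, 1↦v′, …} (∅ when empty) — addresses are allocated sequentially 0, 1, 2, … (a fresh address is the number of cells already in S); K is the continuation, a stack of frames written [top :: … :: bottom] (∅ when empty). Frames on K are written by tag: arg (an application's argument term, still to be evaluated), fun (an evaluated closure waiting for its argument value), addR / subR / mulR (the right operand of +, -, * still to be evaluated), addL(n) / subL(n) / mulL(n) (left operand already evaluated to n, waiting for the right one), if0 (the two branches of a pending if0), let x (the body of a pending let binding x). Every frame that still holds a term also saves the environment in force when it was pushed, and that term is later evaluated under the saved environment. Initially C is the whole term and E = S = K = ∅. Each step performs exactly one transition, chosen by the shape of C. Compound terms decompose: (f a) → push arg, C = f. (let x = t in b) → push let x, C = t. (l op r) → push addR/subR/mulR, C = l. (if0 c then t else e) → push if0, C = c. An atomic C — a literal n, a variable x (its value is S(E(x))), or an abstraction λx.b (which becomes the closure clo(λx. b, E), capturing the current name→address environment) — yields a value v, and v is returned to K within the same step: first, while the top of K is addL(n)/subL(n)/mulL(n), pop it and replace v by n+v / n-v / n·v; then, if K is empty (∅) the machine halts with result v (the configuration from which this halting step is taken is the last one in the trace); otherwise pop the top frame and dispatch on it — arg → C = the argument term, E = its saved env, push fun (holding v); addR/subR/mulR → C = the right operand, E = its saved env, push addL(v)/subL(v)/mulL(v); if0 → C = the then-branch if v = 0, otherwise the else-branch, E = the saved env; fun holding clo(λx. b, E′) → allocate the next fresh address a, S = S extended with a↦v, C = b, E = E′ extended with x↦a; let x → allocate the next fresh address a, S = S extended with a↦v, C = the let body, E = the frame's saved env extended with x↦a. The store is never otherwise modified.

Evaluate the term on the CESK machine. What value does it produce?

0. [C=((λz. ((λu. (if0 u then -2 else -4)) ((λx. x) 6))) 6) | E=∅ | S=∅ | K=∅]
1. [C=(λz. ((λu. (if0 u then -2 else -4)) ((λx. x) 6))) | E=∅ | S=∅ | K=[arg]]
2. [C=6 | E=∅ | S=∅ | K=[fun]]
3. [C=((λu. (if0 u then -2 else -4)) ((λx. x) 6)) | E={z↦0} | S={0↦6} | K=∅]
4. [C=(λu. (if0 u then -2 else -4)) | E={z↦0} | S={0↦6} | K=[arg]]
5. [C=((λx. x) 6) | E={z↦0} | S={0↦6} | K=[fun]]
6. [C=(λx. x) | E={z↦0} | S={0↦6} | K=[arg :: fun]]
7. [C=6 | E={z↦0} | S={0↦6} | K=[fun :: fun]]
8. [C=x | E={x↦1, z↦0} | S={0↦6, 1↦6} | K=[fun]]
9. [C=(if0 u then -2 else -4) | E={u↦2, z↦0} | S={0↦6, 1↦6, 2↦6} | K=∅]
10. [C=u | E={u↦2, z↦0} | S={0↦6, 1↦6, 2↦6} | K=[if0]]
11. [C=-4 | E={u↦2, z↦0} | S={0↦6, 1↦6, 2↦6} | K=∅]
→ final value -4

Answer: -4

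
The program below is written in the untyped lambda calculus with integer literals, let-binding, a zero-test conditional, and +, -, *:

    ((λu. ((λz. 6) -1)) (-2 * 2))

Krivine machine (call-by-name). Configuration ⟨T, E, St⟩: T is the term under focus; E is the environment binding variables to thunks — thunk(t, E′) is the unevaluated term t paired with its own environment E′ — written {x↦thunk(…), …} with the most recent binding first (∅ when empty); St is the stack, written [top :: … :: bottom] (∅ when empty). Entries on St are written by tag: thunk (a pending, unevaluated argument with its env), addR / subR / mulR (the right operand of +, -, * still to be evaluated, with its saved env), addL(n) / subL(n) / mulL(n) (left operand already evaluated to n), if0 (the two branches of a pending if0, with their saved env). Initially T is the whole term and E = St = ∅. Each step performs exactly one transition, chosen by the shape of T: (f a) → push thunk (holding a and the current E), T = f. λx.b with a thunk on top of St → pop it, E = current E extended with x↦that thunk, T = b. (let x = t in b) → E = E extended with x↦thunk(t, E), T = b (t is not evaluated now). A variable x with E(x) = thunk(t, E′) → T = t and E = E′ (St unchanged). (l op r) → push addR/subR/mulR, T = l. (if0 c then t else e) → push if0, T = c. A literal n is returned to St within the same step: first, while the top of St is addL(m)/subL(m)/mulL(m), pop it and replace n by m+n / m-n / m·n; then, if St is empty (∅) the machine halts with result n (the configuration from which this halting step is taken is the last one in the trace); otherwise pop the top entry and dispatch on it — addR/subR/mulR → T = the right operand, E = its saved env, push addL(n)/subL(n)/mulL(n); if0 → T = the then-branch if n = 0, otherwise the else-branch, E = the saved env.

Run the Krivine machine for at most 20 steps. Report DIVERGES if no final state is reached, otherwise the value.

t=0: [T=((λu. ((λz. 6) -1)) (-2 * 2)) | E=∅ | St=∅]
t=1: [T=(λu. ((λz. 6) -1)) | E=∅ | St=[thunk]]
t=2: [T=((λz. 6) -1) | E={u↦thunk((-2 * 2), ∅)} | St=∅]
t=3: [T=(λz. 6) | E={u↦thunk((-2 * 2), ∅)} | St=[thunk]]
t=4: [T=6 | E={z↦thunk(-1, {u↦thunk((-2 * 2), ∅)}), u↦thunk((-2 * 2), ∅)} | St=∅]
→ final value 6

Answer: 6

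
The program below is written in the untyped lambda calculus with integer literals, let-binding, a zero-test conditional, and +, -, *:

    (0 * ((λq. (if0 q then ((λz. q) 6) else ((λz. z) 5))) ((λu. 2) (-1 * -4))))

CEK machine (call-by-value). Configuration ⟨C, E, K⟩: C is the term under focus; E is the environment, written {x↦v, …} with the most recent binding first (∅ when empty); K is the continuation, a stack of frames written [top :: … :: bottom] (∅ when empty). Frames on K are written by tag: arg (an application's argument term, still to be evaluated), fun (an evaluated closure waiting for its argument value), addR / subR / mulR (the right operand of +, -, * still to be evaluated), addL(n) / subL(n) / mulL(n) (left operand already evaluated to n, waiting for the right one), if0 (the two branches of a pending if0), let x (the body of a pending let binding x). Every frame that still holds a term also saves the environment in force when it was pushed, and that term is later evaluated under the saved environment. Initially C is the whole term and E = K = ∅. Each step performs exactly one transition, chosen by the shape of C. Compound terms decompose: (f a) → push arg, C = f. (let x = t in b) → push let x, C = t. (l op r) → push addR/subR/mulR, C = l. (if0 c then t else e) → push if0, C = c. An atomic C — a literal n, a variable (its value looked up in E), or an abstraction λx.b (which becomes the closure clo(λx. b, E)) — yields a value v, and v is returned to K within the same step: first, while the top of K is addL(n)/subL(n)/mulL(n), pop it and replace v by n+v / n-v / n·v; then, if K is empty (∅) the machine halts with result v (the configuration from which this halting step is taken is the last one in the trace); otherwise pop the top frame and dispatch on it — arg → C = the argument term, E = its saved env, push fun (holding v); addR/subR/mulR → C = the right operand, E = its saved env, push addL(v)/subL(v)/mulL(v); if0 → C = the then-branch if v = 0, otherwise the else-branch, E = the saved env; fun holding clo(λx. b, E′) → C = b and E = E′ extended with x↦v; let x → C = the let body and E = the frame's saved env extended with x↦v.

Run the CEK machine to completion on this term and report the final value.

Answer: 0

Machine steps:
0. <C=(0 * ((λq. (if0 q then ((λz. q) 6) else ((λz. z) 5))) ((λu. 2) (-1 * -4)))), E=∅, K=∅>
1. <C=0, E=∅, K=[mulR]>
2. <C=((λq. (if0 q then ((λz. q) 6) else ((λz. z) 5))) ((λu. 2) (-1 * -4))), E=∅, K=[mulL(0)]>
3. <C=(λq. (if0 q then ((λz. q) 6) else ((λz. z) 5))), E=∅, K=[arg :: mulL(0)]>
4. <C=((λu. 2) (-1 * -4)), E=∅, K=[fun :: mulL(0)]>
5. <C=(λu. 2), E=∅, K=[arg :: fun :: mulL(0)]>
6. <C=(-1 * -4), E=∅, K=[fun :: fun :: mulL(0)]>
7. <C=-1, E=∅, K=[mulR :: fun :: fun :: mulL(0)]>
8. <C=-4, E=∅, K=[mulL(-1) :: fun :: fun :: mulL(0)]>
9. <C=2, E={u↦4}, K=[fun :: mulL(0)]>
10. <C=(if0 q then ((λz. q) 6) else ((λz. z) 5)), E={q↦2}, K=[mulL(0)]>
11. <C=q, E={q↦2}, K=[if0 :: mulL(0)]>
12. <C=((λz. z) 5), E={q↦2}, K=[mulL(0)]>
13. <C=(λz. z), E={q↦2}, K=[arg :: mulL(0)]>
14. <C=5, E={q↦2}, K=[fun :: mulL(0)]>
15. <C=z, E={z↦5, q↦2}, K=[mulL(0)]>
→ final value 0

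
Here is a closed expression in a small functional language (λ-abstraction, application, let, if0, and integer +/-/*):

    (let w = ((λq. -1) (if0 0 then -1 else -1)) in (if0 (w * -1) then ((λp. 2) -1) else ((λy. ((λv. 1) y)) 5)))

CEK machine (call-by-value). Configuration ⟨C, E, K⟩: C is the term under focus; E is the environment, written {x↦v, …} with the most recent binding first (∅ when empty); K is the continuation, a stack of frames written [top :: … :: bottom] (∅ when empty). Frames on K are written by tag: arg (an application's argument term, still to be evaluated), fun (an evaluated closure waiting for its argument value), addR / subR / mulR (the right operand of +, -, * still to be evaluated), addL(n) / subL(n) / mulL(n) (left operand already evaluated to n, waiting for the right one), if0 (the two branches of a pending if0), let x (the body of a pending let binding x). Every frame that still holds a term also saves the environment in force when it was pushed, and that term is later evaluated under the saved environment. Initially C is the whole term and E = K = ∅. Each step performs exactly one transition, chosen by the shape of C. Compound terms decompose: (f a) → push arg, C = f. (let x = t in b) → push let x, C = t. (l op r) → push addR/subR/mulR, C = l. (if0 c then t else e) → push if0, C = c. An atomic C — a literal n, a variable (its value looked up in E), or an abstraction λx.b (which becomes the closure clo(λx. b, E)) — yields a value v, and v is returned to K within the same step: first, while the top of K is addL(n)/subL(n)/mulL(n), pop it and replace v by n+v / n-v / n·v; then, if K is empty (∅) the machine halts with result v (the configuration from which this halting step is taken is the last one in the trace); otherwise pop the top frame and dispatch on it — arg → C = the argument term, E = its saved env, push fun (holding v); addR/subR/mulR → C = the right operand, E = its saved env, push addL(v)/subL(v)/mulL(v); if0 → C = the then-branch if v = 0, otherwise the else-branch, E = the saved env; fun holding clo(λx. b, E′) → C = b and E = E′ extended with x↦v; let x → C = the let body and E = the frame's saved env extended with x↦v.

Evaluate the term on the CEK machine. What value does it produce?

Answer: 1

Machine steps:
step 0: <C=(let w = ((λq. -1) (if0 0 then -1 else -1)) in (if0 (w * -1) then ((λp. 2) -1) else ((λy. ((λv. 1) y)) 5))), E=∅, K=∅>
step 1: <C=((λq. -1) (if0 0 then -1 else -1)), E=∅, K=[let w]>
step 2: <C=(λq. -1), E=∅, K=[arg :: let w]>
step 3: <C=(if0 0 then -1 else -1), E=∅, K=[fun :: let w]>
step 4: <C=0, E=∅, K=[if0 :: fun :: let w]>
step 5: <C=-1, E=∅, K=[fun :: let w]>
step 6: <C=-1, E={q↦-1}, K=[let w]>
step 7: <C=(if0 (w * -1) then ((λp. 2) -1) else ((λy. ((λv. 1) y)) 5)), E={w↦-1}, K=∅>
step 8: <C=(w * -1), E={w↦-1}, K=[if0]>
step 9: <C=w, E={w↦-1}, K=[mulR :: if0]>
step 10: <C=-1, E={w↦-1}, K=[mulL(-1) :: if0]>
step 11: <C=((λy. ((λv. 1) y)) 5), E={w↦-1}, K=∅>
step 12: <C=(λy. ((λv. 1) y)), E={w↦-1}, K=[arg]>
step 13: <C=5, E={w↦-1}, K=[fun]>
step 14: <C=((λv. 1) y), E={y↦5, w↦-1}, K=∅>
step 15: <C=(λv. 1), E={y↦5, w↦-1}, K=[arg]>
step 16: <C=y, E={y↦5, w↦-1}, K=[fun]>
step 17: <C=1, E={v↦5, y↦5, w↦-1}, K=∅>
→ final value 1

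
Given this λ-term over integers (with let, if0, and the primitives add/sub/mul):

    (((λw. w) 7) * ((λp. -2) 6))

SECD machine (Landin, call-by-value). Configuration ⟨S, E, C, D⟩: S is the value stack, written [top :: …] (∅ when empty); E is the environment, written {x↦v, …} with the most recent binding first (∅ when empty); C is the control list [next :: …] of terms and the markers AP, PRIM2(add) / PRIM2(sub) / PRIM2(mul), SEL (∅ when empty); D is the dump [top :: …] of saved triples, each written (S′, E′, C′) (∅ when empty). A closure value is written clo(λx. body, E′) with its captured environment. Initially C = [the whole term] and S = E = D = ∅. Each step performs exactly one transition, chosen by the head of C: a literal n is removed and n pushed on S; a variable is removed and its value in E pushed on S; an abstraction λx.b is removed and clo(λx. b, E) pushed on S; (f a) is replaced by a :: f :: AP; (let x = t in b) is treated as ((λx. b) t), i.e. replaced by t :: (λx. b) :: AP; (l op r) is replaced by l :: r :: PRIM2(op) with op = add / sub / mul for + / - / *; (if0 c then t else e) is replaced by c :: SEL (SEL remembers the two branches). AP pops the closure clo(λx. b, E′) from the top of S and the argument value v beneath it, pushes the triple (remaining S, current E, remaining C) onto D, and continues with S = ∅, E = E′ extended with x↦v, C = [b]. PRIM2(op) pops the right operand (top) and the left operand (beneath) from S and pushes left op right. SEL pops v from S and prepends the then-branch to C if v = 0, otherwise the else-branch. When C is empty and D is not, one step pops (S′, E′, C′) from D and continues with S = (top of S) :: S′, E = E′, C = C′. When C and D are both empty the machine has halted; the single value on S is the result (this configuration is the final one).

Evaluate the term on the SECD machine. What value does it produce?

Answer: -14

Machine steps:
0. [S=∅ | E=∅ | C=[(((λw. w) 7) * ((λp. -2) 6))] | D=∅]
1. [S=∅ | E=∅ | C=[((λw. w) 7) :: ((λp. -2) 6) :: PRIM2(mul)] | D=∅]
2. [S=∅ | E=∅ | C=[7 :: (λw. w) :: AP :: ((λp. -2) 6) :: PRIM2(mul)] | D=∅]
3. [S=[7] | E=∅ | C=[(λw. w) :: AP :: ((λp. -2) 6) :: PRIM2(mul)] | D=∅]
4. [S=[clo(λw. w, ∅) :: 7] | E=∅ | C=[AP :: ((λp. -2) 6) :: PRIM2(mul)] | D=∅]
5. [S=∅ | E={w↦7} | C=[w] | D=[(∅, ∅, [((λp. -2) 6) :: PRIM2(mul)])]]
6. [S=[7] | E={w↦7} | C=∅ | D=[(∅, ∅, [((λp. -2) 6) :: PRIM2(mul)])]]
7. [S=[7] | E=∅ | C=[((λp. -2) 6) :: PRIM2(mul)] | D=∅]
8. [S=[7] | E=∅ | C=[6 :: (λp. -2) :: AP :: PRIM2(mul)] | D=∅]
9. [S=[6 :: 7] | E=∅ | C=[(λp. -2) :: AP :: PRIM2(mul)] | D=∅]
10. [S=[clo(λp. -2, ∅) :: 6 :: 7] | E=∅ | C=[AP :: PRIM2(mul)] | D=∅]
11. [S=∅ | E={p↦6} | C=[-2] | D=[([7], ∅, [PRIM2(mul)])]]
12. [S=[-2] | E={p↦6} | C=∅ | D=[([7], ∅, [PRIM2(mul)])]]
13. [S=[-2 :: 7] | E=∅ | C=[PRIM2(mul)] | D=∅]
14. [S=[-14] | E=∅ | C=∅ | D=∅]
→ final value -14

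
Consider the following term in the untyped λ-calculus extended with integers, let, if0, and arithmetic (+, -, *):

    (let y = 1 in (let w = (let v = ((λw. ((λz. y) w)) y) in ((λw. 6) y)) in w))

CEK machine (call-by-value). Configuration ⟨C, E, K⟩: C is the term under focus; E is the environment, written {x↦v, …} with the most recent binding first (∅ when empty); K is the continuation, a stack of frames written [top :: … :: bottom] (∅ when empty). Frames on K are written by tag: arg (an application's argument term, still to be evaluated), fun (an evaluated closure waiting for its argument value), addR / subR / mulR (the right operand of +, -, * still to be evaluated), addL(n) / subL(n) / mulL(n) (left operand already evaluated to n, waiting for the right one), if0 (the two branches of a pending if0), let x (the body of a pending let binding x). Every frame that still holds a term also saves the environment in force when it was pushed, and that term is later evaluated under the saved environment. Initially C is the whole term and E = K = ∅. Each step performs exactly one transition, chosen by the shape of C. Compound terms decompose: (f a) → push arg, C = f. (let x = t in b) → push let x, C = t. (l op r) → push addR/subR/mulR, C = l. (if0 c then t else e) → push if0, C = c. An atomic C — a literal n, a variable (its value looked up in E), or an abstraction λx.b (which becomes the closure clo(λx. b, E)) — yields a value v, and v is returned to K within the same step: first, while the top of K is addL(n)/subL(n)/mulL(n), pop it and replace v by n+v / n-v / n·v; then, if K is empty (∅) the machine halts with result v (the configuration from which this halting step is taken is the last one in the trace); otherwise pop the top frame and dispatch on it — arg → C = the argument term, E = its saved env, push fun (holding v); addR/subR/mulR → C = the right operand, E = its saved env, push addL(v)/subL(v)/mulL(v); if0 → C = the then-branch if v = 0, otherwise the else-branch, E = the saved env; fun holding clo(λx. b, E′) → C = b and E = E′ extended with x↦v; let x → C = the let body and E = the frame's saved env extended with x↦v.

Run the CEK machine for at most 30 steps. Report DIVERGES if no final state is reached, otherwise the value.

Answer: 6

Machine steps:
step 0: [C=(let y = 1 in (let w = (let v = ((λw. ((λz. y) w)) y) in ((λw. 6) y)) in w)) | E=∅ | K=∅]
step 1: [C=1 | E=∅ | K=[let y]]
step 2: [C=(let w = (let v = ((λw. ((λz. y) w)) y) in ((λw. 6) y)) in w) | E={y↦1} | K=∅]
step 3: [C=(let v = ((λw. ((λz. y) w)) y) in ((λw. 6) y)) | E={y↦1} | K=[let w]]
step 4: [C=((λw. ((λz. y) w)) y) | E={y↦1} | K=[let v :: let w]]
step 5: [C=(λw. ((λz. y) w)) | E={y↦1} | K=[arg :: let v :: let w]]
step 6: [C=y | E={y↦1} | K=[fun :: let v :: let w]]
step 7: [C=((λz. y) w) | E={w↦1, y↦1} | K=[let v :: let w]]
step 8: [C=(λz. y) | E={w↦1, y↦1} | K=[arg :: let v :: let w]]
step 9: [C=w | E={w↦1, y↦1} | K=[fun :: let v :: let w]]
step 10: [C=y | E={z↦1, w↦1, y↦1} | K=[let v :: let w]]
step 11: [C=((λw. 6) y) | E={v↦1, y↦1} | K=[let w]]
step 12: [C=(λw. 6) | E={v↦1, y↦1} | K=[arg :: let w]]
step 13: [C=y | E={v↦1, y↦1} | K=[fun :: let w]]
step 14: [C=6 | E={w↦1, v↦1, y↦1} | K=[let w]]
step 15: [C=w | E={w↦6, y↦1} | K=∅]
→ final value 6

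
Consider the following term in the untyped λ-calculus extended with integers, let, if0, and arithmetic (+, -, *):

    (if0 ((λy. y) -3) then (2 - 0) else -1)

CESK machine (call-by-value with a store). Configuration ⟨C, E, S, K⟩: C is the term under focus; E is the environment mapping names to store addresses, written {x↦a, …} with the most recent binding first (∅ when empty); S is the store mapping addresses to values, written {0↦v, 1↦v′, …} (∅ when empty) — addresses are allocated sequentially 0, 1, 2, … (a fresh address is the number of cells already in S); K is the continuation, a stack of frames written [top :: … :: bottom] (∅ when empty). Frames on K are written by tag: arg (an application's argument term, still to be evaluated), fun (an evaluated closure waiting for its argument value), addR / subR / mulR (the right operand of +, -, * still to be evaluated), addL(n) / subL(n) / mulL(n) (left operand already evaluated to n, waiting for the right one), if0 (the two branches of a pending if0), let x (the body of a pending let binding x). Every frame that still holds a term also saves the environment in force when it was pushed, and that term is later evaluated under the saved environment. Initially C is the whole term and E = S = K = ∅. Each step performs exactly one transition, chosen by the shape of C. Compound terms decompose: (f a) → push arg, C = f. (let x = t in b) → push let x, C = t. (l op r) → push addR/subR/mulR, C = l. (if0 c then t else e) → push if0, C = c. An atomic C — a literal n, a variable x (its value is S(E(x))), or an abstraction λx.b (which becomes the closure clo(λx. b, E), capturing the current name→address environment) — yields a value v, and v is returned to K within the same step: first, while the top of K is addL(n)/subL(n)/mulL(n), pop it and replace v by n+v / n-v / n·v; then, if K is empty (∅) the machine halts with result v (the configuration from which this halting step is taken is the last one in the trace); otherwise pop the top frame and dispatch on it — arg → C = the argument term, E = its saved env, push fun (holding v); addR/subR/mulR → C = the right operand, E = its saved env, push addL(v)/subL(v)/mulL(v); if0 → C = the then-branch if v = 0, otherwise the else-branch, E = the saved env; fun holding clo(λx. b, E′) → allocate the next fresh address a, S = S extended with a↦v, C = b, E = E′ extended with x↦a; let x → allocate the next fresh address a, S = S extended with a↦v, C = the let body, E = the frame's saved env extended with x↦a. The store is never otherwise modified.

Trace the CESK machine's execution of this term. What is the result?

step 0: ⟨C=(if0 ((λy. y) -3) then (2 - 0) else -1); E=∅; S=∅; K=∅⟩
step 1: ⟨C=((λy. y) -3); E=∅; S=∅; K=[if0]⟩
step 2: ⟨C=(λy. y); E=∅; S=∅; K=[arg :: if0]⟩
step 3: ⟨C=-3; E=∅; S=∅; K=[fun :: if0]⟩
step 4: ⟨C=y; E={y↦0}; S={0↦-3}; K=[if0]⟩
step 5: ⟨C=-1; E=∅; S={0↦-3}; K=∅⟩
→ final value -1

Answer: -1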